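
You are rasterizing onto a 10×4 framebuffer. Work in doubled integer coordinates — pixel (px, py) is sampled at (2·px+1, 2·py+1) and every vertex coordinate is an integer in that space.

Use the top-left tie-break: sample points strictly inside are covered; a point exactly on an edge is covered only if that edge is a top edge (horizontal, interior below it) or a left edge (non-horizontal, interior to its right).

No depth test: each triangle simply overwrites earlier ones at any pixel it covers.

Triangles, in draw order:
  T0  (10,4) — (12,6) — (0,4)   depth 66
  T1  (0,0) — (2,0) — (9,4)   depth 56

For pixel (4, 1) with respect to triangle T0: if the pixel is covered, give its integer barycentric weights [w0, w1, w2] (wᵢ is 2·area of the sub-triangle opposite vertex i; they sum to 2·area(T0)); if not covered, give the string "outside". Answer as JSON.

T0:
  2·area = 20
  edge (10, 4)→(12, 6): d=(2,2) right/bottom  bias=-1
  edge (12, 6)→(0, 4): d=(-12,-2) top-left  bias=+0
  edge (0, 4)→(10, 4): d=(10,0) top-left  bias=+0
    (3,0)@(7, 1): e=[0,50,-30] → ·  [on edge]
    (4,1)@(9, 3): e=[0,30,-10] → ·  [on edge]
    (3,2)@(7, 5): e=[8,2,10] → █
    (4,2)@(9, 5): e=[4,6,10] → █
    (5,2)@(11, 5): e=[0,10,10] → ·  [on edge]
    (3,3)@(7, 7): e=[12,-22,30] → ·
    (4,3)@(9, 7): e=[8,-18,30] → ·
    (6,3)@(13, 7): e=[0,-10,30] → ·  [on edge]
  covered (2 px):
    · · · · · · · · · ·
    · · · · · · · · · ·
    · · · █ █ · · · · ·
    · · · · · · · · · ·
T1:
  2·area = 8
  edge (0, 0)→(2, 0): d=(2,0) top-left  bias=+0
  edge (2, 0)→(9, 4): d=(7,4) right/bottom  bias=-1
  edge (9, 4)→(0, 0): d=(-9,-4) top-left  bias=+0
    (1,0)@(3, 1): e=[2,3,3] → █
    (2,0)@(5, 1): e=[2,-5,11] → ·
    (1,1)@(3, 3): e=[6,17,-15] → ·
    (3,1)@(7, 3): e=[6,1,1] → █
    (4,1)@(9, 3): e=[6,-7,9] → ·
    (3,2)@(7, 5): e=[10,15,-17] → ·
  covered (2 px):
    · █ · · · · · · · ·
    · · · █ · · · · · ·
    · · · · · · · · · ·
    · · · · · · · · · ·

Final: "outside"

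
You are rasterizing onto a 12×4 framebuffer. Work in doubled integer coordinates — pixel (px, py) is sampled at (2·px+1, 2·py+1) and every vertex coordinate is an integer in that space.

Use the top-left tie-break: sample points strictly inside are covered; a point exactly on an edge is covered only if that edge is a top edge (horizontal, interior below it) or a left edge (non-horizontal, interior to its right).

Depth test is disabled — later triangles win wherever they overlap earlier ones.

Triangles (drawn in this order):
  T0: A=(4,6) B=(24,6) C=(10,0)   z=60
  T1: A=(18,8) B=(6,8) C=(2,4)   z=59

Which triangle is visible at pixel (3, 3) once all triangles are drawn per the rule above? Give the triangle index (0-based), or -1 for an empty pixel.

T0:
  2·area = 120  (B↔C swapped to make it positive)
  edge (4, 6)→(10, 0): d=(6,-6) top-left  bias=+0
  edge (10, 0)→(24, 6): d=(14,6) right/bottom  bias=-1
  edge (24, 6)→(4, 6): d=(-20,0) right/bottom  bias=-1
    (4,0)@(9, 1): e=[0,20,100] → X  [on edge]
    (5,0)@(11, 1): e=[12,8,100] → X
    (6,0)@(13, 1): e=[24,-4,100] → .
    (3,1)@(7, 3): e=[0,60,60] → X  [on edge]
    (6,1)@(13, 3): e=[36,24,60] → X
    (7,1)@(15, 3): e=[48,12,60] → X
    (8,1)@(17, 3): e=[60,0,60] → .  [on edge]
    (2,2)@(5, 5): e=[0,100,20] → X  [on edge]
    (8,2)@(17, 5): e=[72,28,20] → X
    (9,2)@(19, 5): e=[84,16,20] → X
    (10,2)@(21, 5): e=[96,4,20] → X
    (11,2)@(23, 5): e=[108,-8,20] → .
    (1,3)@(3, 7): e=[0,140,-20] → .  [on edge]
  covered (16 px):
    . . . . X X . . . . . .
    . . . X X X X X . . . .
    . . X X X X X X X X X .
    . . . . . . . . . . . .
T1:
  2·area = 48
  edge (18, 8)→(6, 8): d=(-12,0) right/bottom  bias=-1
  edge (6, 8)→(2, 4): d=(-4,-4) top-left  bias=+0
  edge (2, 4)→(18, 8): d=(16,4) right/bottom  bias=-1
    (0,1)@(1, 3): e=[60,0,-12] → .  [on edge]
    (1,2)@(3, 5): e=[36,0,12] → X  [on edge]
    (2,2)@(5, 5): e=[36,8,4] → X
    (3,2)@(7, 5): e=[36,16,-4] → .
    (1,3)@(3, 7): e=[12,-8,44] → .
    (2,3)@(5, 7): e=[12,0,36] → X  [on edge]
    (3,3)@(7, 7): e=[12,8,28] → X
    (4,3)@(9, 7): e=[12,16,20] → X
    (5,3)@(11, 7): e=[12,24,12] → X
    (6,3)@(13, 7): e=[12,32,4] → X
    (7,3)@(15, 7): e=[12,40,-4] → .
  covered (7 px):
    . . . . . . . . . . . .
    . . . . . . . . . . . .
    . X X . . . . . . . . .
    . . X X X X X . . . . .

Z-buffer (winner per pixel, '.' = empty):
  . . . . 0 0 . . . . . .
  . . . 0 0 0 0 0 . . . .
  . 1 1 0 0 0 0 0 0 0 0 .
  . . 1 1 1 1 1 . . . . .

Final: 1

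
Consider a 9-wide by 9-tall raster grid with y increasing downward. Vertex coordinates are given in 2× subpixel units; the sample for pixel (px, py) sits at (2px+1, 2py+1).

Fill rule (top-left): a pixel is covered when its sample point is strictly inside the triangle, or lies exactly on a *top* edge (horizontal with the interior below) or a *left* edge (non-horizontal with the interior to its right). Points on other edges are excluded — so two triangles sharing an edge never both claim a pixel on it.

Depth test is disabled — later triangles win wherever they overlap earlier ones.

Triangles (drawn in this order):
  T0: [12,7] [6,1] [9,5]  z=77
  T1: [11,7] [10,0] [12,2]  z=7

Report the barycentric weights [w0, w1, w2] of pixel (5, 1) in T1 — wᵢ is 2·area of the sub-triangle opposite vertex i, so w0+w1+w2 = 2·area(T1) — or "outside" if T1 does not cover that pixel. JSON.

T0:
  2·area = 6  (B↔C swapped to make it positive)
  edge (12, 7)→(9, 5): d=(-3,-2) top-left  bias=+0
  edge (9, 5)→(6, 1): d=(-3,-4) top-left  bias=+0
  edge (6, 1)→(12, 7): d=(6,6) right/bottom  bias=-1
    (1,0)@(3, 1): e=[0,-12,18] → .  [on edge]
    (4,2)@(9, 5): e=[0,0,6] → X  [on edge]
    (5,2)@(11, 5): e=[4,8,-6] → .
    (4,3)@(9, 7): e=[-6,-6,18] → .
    (7,4)@(15, 9): e=[0,12,-6] → .  [on edge]
    (7,6)@(15, 13): e=[-12,0,18] → .  [on edge]
  covered (1 px):
    . . . . . . . . .
    . . . . . . . . .
    . . . . X . . . .
    . . . . . . . . .
    . . . . . . . . .
    . . . . . . . . .
    . . . . . . . . .
    . . . . . . . . .
    . . . . . . . . .
T1:
  2·area = 12
  edge (11, 7)→(10, 0): d=(-1,-7) top-left  bias=+0
  edge (10, 0)→(12, 2): d=(2,2) right/bottom  bias=-1
  edge (12, 2)→(11, 7): d=(-1,5) right/bottom  bias=-1
    (5,0)@(11, 1): e=[6,0,6] → .  [on edge]
    (5,1)@(11, 3): e=[4,4,4] → X
    (6,1)@(13, 3): e=[18,0,-6] → .  [on edge]
    (5,2)@(11, 5): e=[2,8,2] → X
    (6,2)@(13, 5): e=[16,4,-8] → .
    (7,2)@(15, 5): e=[30,0,-18] → .  [on edge]
    (5,3)@(11, 7): e=[0,12,0] → .  [on edge]
    (8,3)@(17, 7): e=[42,0,-30] → .  [on edge]
    (4,8)@(9, 17): e=[-24,36,0] → .  [on edge]
  covered (2 px):
    . . . . . . . . .
    . . . . . X . . .
    . . . . . X . . .
    . . . . . . . . .
    . . . . . . . . .
    . . . . . . . . .
    . . . . . . . . .
    . . . . . . . . .
    . . . . . . . . .

Answer: [4,4,4]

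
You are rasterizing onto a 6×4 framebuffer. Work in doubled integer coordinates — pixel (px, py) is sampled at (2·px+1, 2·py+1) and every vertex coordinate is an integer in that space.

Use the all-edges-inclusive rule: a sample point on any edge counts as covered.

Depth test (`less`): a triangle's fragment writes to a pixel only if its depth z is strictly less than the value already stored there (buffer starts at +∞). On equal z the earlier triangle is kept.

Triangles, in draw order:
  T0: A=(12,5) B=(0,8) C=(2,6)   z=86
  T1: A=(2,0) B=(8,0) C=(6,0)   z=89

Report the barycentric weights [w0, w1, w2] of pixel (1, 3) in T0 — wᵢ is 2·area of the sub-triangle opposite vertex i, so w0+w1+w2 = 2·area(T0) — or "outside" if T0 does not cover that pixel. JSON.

T0:
  2·area = 18
  edge (12, 5)→(0, 8): d=(-12,3) inclusive
  edge (0, 8)→(2, 6): d=(2,-2) inclusive
  edge (2, 6)→(12, 5): d=(10,-1) inclusive
    (3,0)@(7, 1): e=[63,0,-45] → ·  [on edge]
    (2,1)@(5, 3): e=[45,0,-27] → ·  [on edge]
    (1,2)@(3, 5): e=[27,0,-9] → ·  [on edge]
    (0,3)@(1, 7): e=[9,0,9] → #  [on edge]
    (1,3)@(3, 7): e=[3,4,11] → #
    (2,3)@(5, 7): e=[-3,8,13] → ·
  covered (2 px):
    · · · · · ·
    · · · · · ·
    · · · · · ·
    # # · · · ·
T1:
  degenerate (2·area = 0) — covers nothing

Answer: [4,11,3]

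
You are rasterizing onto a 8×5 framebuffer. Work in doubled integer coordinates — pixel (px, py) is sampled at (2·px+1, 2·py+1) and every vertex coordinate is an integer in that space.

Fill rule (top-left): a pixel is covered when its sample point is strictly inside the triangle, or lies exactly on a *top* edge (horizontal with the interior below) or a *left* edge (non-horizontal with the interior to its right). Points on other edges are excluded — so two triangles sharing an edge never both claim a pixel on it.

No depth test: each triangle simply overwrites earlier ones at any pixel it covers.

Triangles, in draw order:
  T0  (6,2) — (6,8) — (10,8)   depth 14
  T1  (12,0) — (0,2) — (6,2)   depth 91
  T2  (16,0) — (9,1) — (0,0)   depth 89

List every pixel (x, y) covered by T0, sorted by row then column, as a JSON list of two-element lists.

T0:
  2·area = 24  (B↔C swapped to make it positive)
  edge (6, 2)→(10, 8): d=(4,6) right/bottom  bias=-1
  edge (10, 8)→(6, 8): d=(-4,0) right/bottom  bias=-1
  edge (6, 8)→(6, 2): d=(0,-6) top-left  bias=+0
    (3,2)@(7, 5): e=[6,12,6] → █
    (4,2)@(9, 5): e=[-6,12,18] → ·
    (3,3)@(7, 7): e=[14,4,6] → █
    (4,3)@(9, 7): e=[2,4,18] → █
    (5,3)@(11, 7): e=[-10,4,30] → ·
    (3,4)@(7, 9): e=[22,-4,6] → ·
    (4,4)@(9, 9): e=[10,-4,18] → ·
  covered (3 px):
    · · · · · · · ·
    · · · · · · · ·
    · · · █ · · · ·
    · · · █ █ · · ·
    · · · · · · · ·
T1:
  2·area = 12  (B↔C swapped to make it positive)
  edge (12, 0)→(6, 2): d=(-6,2) right/bottom  bias=-1
  edge (6, 2)→(0, 2): d=(-6,0) right/bottom  bias=-1
  edge (0, 2)→(12, 0): d=(12,-2) top-left  bias=+0
    (3,0)@(7, 1): e=[4,6,2] → █
    (4,0)@(9, 1): e=[0,6,6] → ·  [on edge]
    (1,1)@(3, 3): e=[0,-6,18] → ·  [on edge]
    (3,1)@(7, 3): e=[-8,-6,26] → ·
  covered (1 px):
    · · · █ · · · ·
    · · · · · · · ·
    · · · · · · · ·
    · · · · · · · ·
    · · · · · · · ·
T2:
  2·area = 16
  edge (16, 0)→(9, 1): d=(-7,1) right/bottom  bias=-1
  edge (9, 1)→(0, 0): d=(-9,-1) top-left  bias=+0
  edge (0, 0)→(16, 0): d=(16,0) top-left  bias=+0
    (4,0)@(9, 1): e=[0,0,16] → ·  [on edge]
  covered (0 px):
    · · · · · · · ·
    · · · · · · · ·
    · · · · · · · ·
    · · · · · · · ·
    · · · · · · · ·

Result: [[3,2],[3,3],[4,3]]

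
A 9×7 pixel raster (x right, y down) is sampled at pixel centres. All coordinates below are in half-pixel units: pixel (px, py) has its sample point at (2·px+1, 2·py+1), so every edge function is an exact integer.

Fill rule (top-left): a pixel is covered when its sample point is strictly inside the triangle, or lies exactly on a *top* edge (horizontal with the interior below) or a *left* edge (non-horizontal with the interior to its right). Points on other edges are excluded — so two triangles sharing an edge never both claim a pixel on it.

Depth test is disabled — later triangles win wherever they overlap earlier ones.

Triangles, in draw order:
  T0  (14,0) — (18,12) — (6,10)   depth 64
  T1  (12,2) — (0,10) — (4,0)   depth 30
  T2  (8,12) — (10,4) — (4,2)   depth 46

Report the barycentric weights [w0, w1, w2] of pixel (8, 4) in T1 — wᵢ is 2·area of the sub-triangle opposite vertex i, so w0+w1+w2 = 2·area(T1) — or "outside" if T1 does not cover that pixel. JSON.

T0:
  2·area = 136
  edge (14, 0)→(18, 12): d=(4,12) right/bottom  bias=-1
  edge (18, 12)→(6, 10): d=(-12,-2) top-left  bias=+0
  edge (6, 10)→(14, 0): d=(8,-10) top-left  bias=+0
    (6,1)@(13, 3): e=[24,98,14] → X
    (7,1)@(15, 3): e=[0,102,34] → .  [on edge]
    (5,2)@(11, 5): e=[56,70,10] → X
    (7,2)@(15, 5): e=[8,78,50] → X
    (8,2)@(17, 5): e=[-16,82,70] → .
    (4,3)@(9, 7): e=[88,42,6] → X
    (8,3)@(17, 7): e=[-8,58,86] → .
    (3,4)@(7, 9): e=[120,14,2] → X
    (8,4)@(17, 9): e=[0,34,102] → .  [on edge]
    (3,5)@(7, 11): e=[128,-10,18] → .
    (4,5)@(9, 11): e=[104,-6,38] → .
    (5,5)@(11, 11): e=[80,-2,58] → .
  covered (16 px):
    . . . . . . . . .
    . . . . . . X . .
    . . . . . X X X .
    . . . . X X X X .
    . . . X X X X X .
    . . . . . . X X X
    . . . . . . . . .
T1:
  2·area = 88
  edge (12, 2)→(0, 10): d=(-12,8) right/bottom  bias=-1
  edge (0, 10)→(4, 0): d=(4,-10) top-left  bias=+0
  edge (4, 0)→(12, 2): d=(8,2) right/bottom  bias=-1
    (2,0)@(5, 1): e=[68,14,6] → X
    (3,0)@(7, 1): e=[52,34,2] → X
    (4,0)@(9, 1): e=[36,54,-2] → .
    (1,1)@(3, 3): e=[60,2,26] → X
    (4,1)@(9, 3): e=[12,62,14] → X
    (5,1)@(11, 3): e=[-4,82,10] → .
    (1,2)@(3, 5): e=[36,10,42] → X
    (4,2)@(9, 5): e=[-12,70,30] → .
    (1,3)@(3, 7): e=[12,18,58] → X
    (2,3)@(5, 7): e=[-4,38,54] → .
    (3,3)@(7, 7): e=[-20,58,50] → .
    (0,4)@(1, 9): e=[4,6,78] → X
  covered (11 px):
    . . X X . . . . .
    . X X X X . . . .
    . X X X . . . . .
    . X . . . . . . .
    X . . . . . . . .
    . . . . . . . . .
    . . . . . . . . .
T2:
  2·area = 52  (B↔C swapped to make it positive)
  edge (8, 12)→(4, 2): d=(-4,-10) top-left  bias=+0
  edge (4, 2)→(10, 4): d=(6,2) right/bottom  bias=-1
  edge (10, 4)→(8, 12): d=(-2,8) right/bottom  bias=-1
    (0,0)@(1, 1): e=[-26,0,78] → .  [on edge]
    (2,1)@(5, 3): e=[6,4,42] → X
    (3,1)@(7, 3): e=[26,0,26] → .  [on edge]
    (2,2)@(5, 5): e=[-2,16,38] → .
    (3,2)@(7, 5): e=[18,12,22] → X
    (4,2)@(9, 5): e=[38,8,6] → X
    (5,2)@(11, 5): e=[58,4,-10] → .
    (6,2)@(13, 5): e=[78,0,-26] → .  [on edge]
    (3,3)@(7, 7): e=[10,24,18] → X
    (5,3)@(11, 7): e=[50,16,-14] → .
    (3,4)@(7, 9): e=[2,36,14] → X
    (4,4)@(9, 9): e=[22,32,-2] → .
  covered (6 px):
    . . . . . . . . .
    . . X . . . . . .
    . . . X X . . . .
    . . . X X . . . .
    . . . X . . . . .
    . . . . . . . . .
    . . . . . . . . .

Final: "outside"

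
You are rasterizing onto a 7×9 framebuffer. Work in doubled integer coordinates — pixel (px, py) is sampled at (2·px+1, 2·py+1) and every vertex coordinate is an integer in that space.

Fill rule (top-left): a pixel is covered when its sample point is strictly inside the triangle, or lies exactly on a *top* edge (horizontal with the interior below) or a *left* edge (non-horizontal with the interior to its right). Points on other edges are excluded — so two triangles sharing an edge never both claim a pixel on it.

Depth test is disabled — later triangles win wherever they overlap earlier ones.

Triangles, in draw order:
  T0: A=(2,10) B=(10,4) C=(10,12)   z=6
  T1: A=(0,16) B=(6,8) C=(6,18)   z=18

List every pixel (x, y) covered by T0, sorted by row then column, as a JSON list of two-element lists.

T0:
  2·area = 64
  edge (2, 10)→(10, 4): d=(8,-6) top-left  bias=+0
  edge (10, 4)→(10, 12): d=(0,8) right/bottom  bias=-1
  edge (10, 12)→(2, 10): d=(-8,-2) top-left  bias=+0
    (4,2)@(9, 5): e=[2,8,54] → X
    (5,2)@(11, 5): e=[14,-8,58] → .
    (3,3)@(7, 7): e=[6,24,34] → X
    (5,3)@(11, 7): e=[30,-8,42] → .
    (2,4)@(5, 9): e=[10,40,14] → X
    (5,4)@(11, 9): e=[46,-8,26] → .
    (2,5)@(5, 11): e=[26,40,-2] → .
    (3,5)@(7, 11): e=[38,24,2] → X
    (5,5)@(11, 11): e=[62,-8,10] → .
    (3,6)@(7, 13): e=[54,24,-14] → .
    (4,6)@(9, 13): e=[66,8,-10] → .
  covered (8 px):
    . . . . . . .
    . . . . . . .
    . . . . X . .
    . . . X X . .
    . . X X X . .
    . . . X X . .
    . . . . . . .
    . . . . . . .
    . . . . . . .
T1:
  2·area = 60
  edge (0, 16)→(6, 8): d=(6,-8) top-left  bias=+0
  edge (6, 8)→(6, 18): d=(0,10) right/bottom  bias=-1
  edge (6, 18)→(0, 16): d=(-6,-2) top-left  bias=+0
    (2,5)@(5, 11): e=[10,10,40] → X
    (3,5)@(7, 11): e=[26,-10,44] → .
    (1,6)@(3, 13): e=[6,30,24] → X
    (3,6)@(7, 13): e=[38,-10,32] → .
    (0,7)@(1, 15): e=[2,50,8] → X
    (3,7)@(7, 15): e=[50,-10,20] → .
    (0,8)@(1, 17): e=[14,50,-4] → .
    (1,8)@(3, 17): e=[30,30,0] → X  [on edge]
    (3,8)@(7, 17): e=[62,-10,8] → .
  covered (8 px):
    . . . . . . .
    . . . . . . .
    . . . . . . .
    . . . . . . .
    . . . . . . .
    . . X . . . .
    . X X . . . .
    X X X . . . .
    . X X . . . .

Answer: [[4,2],[3,3],[4,3],[2,4],[3,4],[4,4],[3,5],[4,5]]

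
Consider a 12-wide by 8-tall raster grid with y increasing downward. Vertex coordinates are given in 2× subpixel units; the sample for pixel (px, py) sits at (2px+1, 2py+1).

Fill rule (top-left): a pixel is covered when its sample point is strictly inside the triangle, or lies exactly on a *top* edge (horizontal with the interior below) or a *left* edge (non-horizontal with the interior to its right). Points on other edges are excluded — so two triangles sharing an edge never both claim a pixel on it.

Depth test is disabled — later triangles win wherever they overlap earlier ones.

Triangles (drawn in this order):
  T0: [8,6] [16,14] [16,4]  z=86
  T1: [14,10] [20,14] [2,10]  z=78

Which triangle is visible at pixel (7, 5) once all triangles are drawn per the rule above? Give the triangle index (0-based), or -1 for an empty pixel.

T0:
  2·area = 80  (B↔C swapped to make it positive)
  edge (8, 6)→(16, 4): d=(8,-2) top-left  bias=+0
  edge (16, 4)→(16, 14): d=(0,10) right/bottom  bias=-1
  edge (16, 14)→(8, 6): d=(-8,-8) top-left  bias=+0
    (1,0)@(3, 1): e=[-50,130,0] → ·  [on edge]
    (2,1)@(5, 3): e=[-30,110,0] → ·  [on edge]
    (3,2)@(7, 5): e=[-10,90,0] → ·  [on edge]
    (6,2)@(13, 5): e=[2,30,48] → █
    (7,2)@(15, 5): e=[6,10,64] → █
    (8,2)@(17, 5): e=[10,-10,80] → ·
    (4,3)@(9, 7): e=[10,70,0] → █  [on edge]
    (5,3)@(11, 7): e=[14,50,16] → █
    (8,3)@(17, 7): e=[26,-10,64] → ·
    (4,4)@(9, 9): e=[26,70,-16] → ·
    (5,4)@(11, 9): e=[30,50,0] → █  [on edge]
    (8,4)@(17, 9): e=[42,-10,48] → ·
    (6,5)@(13, 11): e=[50,30,0] → █  [on edge]
    (7,6)@(15, 13): e=[70,10,0] → █  [on edge]
    (8,7)@(17, 15): e=[90,-10,0] → ·  [on edge]
  covered (12 px):
    · · · · · · · · · · · ·
    · · · · · · · · · · · ·
    · · · · · · █ █ · · · ·
    · · · · █ █ █ █ · · · ·
    · · · · · █ █ █ · · · ·
    · · · · · · █ █ · · · ·
    · · · · · · · █ · · · ·
    · · · · · · · · · · · ·
T1:
  2·area = 48
  edge (14, 10)→(20, 14): d=(6,4) right/bottom  bias=-1
  edge (20, 14)→(2, 10): d=(-18,-4) top-left  bias=+0
  edge (2, 10)→(14, 10): d=(12,0) top-left  bias=+0
    (3,5)@(7, 11): e=[34,2,12] → █
    (4,5)@(9, 11): e=[26,10,12] → █
    (5,5)@(11, 11): e=[18,18,12] → █
    (6,5)@(13, 11): e=[10,26,12] → █
    (7,5)@(15, 11): e=[2,34,12] → █
    (8,5)@(17, 11): e=[-6,42,12] → ·
    (3,6)@(7, 13): e=[46,-34,36] → ·
    (4,6)@(9, 13): e=[38,-26,36] → ·
    (5,6)@(11, 13): e=[30,-18,36] → ·
    (6,6)@(13, 13): e=[22,-10,36] → ·
    (7,6)@(15, 13): e=[14,-2,36] → ·
    (8,6)@(17, 13): e=[6,6,36] → █
  covered (6 px):
    · · · · · · · · · · · ·
    · · · · · · · · · · · ·
    · · · · · · · · · · · ·
    · · · · · · · · · · · ·
    · · · · · · · · · · · ·
    · · · █ █ █ █ █ · · · ·
    · · · · · · · · █ · · ·
    · · · · · · · · · · · ·

Z-buffer (winner per pixel, '.' = empty):
  . . . . . . . . . . . .
  . . . . . . . . . . . .
  . . . . . . 0 0 . . . .
  . . . . 0 0 0 0 . . . .
  . . . . . 0 0 0 . . . .
  . . . 1 1 1 1 1 . . . .
  . . . . . . . 0 1 . . .
  . . . . . . . . . . . .

Final: 1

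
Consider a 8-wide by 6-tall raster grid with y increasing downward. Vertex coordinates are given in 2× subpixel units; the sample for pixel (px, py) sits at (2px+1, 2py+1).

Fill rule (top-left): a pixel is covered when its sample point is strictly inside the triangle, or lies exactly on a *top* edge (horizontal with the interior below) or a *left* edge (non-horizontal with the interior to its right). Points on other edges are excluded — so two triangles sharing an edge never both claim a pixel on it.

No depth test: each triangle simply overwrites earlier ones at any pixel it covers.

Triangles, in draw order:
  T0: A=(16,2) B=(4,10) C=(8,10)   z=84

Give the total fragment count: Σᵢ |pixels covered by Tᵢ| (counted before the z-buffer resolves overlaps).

T0:
  2·area = 32  (B↔C swapped to make it positive)
  edge (16, 2)→(8, 10): d=(-8,8) right/bottom  bias=-1
  edge (8, 10)→(4, 10): d=(-4,0) right/bottom  bias=-1
  edge (4, 10)→(16, 2): d=(12,-8) top-left  bias=+0
    (7,1)@(15, 3): e=[0,28,4] → .  [on edge]
    (6,2)@(13, 5): e=[0,20,12] → .  [on edge]
    (4,3)@(9, 7): e=[16,12,4] → X
    (5,3)@(11, 7): e=[0,12,20] → .  [on edge]
    (3,4)@(7, 9): e=[16,4,12] → X
    (4,4)@(9, 9): e=[0,4,28] → .  [on edge]
    (3,5)@(7, 11): e=[0,-4,36] → .  [on edge]
  covered (2 px):
    . . . . . . . .
    . . . . . . . .
    . . . . . . . .
    . . . . X . . .
    . . . X . . . .
    . . . . . . . .

Result: 2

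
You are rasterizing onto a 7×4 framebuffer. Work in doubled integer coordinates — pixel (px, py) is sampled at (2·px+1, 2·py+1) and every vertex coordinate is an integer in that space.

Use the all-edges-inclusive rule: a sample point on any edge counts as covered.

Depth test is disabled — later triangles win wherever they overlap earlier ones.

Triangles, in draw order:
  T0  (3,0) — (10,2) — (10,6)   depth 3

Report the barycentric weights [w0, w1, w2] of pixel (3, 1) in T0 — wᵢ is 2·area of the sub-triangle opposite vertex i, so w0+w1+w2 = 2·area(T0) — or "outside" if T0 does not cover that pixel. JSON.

T0:
  2·area = 28
  edge (3, 0)→(10, 2): d=(7,2) inclusive
  edge (10, 2)→(10, 6): d=(0,4) inclusive
  edge (10, 6)→(3, 0): d=(-7,-6) inclusive
    (2,0)@(5, 1): e=[3,20,5] → X
    (3,0)@(7, 1): e=[-1,12,17] → .
    (2,1)@(5, 3): e=[17,20,-9] → .
    (3,1)@(7, 3): e=[13,12,3] → X
    (4,1)@(9, 3): e=[9,4,15] → X
    (5,1)@(11, 3): e=[5,-4,27] → .
    (3,2)@(7, 5): e=[27,12,-11] → .
    (4,2)@(9, 5): e=[23,4,1] → X
    (5,2)@(11, 5): e=[19,-4,13] → .
    (4,3)@(9, 7): e=[37,4,-13] → .
  covered (4 px):
    . . X . . . .
    . . . X X . .
    . . . . X . .
    . . . . . . .

Result: [12,3,13]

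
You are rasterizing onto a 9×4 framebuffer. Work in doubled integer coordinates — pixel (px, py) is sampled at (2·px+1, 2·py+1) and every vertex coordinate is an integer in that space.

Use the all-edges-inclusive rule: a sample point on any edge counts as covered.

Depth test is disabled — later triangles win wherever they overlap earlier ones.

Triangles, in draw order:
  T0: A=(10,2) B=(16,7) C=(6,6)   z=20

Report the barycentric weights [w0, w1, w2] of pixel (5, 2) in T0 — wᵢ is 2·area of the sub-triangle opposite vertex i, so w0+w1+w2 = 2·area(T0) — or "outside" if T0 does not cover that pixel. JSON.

T0:
  2·area = 44
  edge (10, 2)→(16, 7): d=(6,5) inclusive
  edge (16, 7)→(6, 6): d=(-10,-1) inclusive
  edge (6, 6)→(10, 2): d=(4,-4) inclusive
    (5,0)@(11, 1): e=[-11,55,0] → ·  [on edge]
    (4,1)@(9, 3): e=[11,33,0] → █  [on edge]
    (5,1)@(11, 3): e=[1,35,8] → █
    (6,1)@(13, 3): e=[-9,37,16] → ·
    (3,2)@(7, 5): e=[33,11,0] → █  [on edge]
    (6,2)@(13, 5): e=[3,17,24] → █
    (7,2)@(15, 5): e=[-7,19,32] → ·
    (2,3)@(5, 7): e=[55,-11,0] → ·  [on edge]
    (3,3)@(7, 7): e=[45,-9,8] → ·
    (4,3)@(9, 7): e=[35,-7,16] → ·
    (5,3)@(11, 7): e=[25,-5,24] → ·
    (6,3)@(13, 7): e=[15,-3,32] → ·
  covered (6 px):
    · · · · · · · · ·
    · · · · █ █ · · ·
    · · · █ █ █ █ · ·
    · · · · · · · · ·

Result: [15,16,13]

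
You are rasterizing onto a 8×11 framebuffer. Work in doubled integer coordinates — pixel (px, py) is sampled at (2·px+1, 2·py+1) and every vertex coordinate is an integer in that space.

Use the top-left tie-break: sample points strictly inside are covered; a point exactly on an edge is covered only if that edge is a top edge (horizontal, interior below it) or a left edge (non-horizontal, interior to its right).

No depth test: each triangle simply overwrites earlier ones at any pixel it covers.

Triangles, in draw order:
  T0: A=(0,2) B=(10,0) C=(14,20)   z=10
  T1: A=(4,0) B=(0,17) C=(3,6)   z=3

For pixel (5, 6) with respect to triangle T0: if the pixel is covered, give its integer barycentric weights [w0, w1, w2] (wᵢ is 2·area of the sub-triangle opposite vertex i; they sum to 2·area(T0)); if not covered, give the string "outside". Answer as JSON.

T0:
  2·area = 208
  edge (0, 2)→(10, 0): d=(10,-2) top-left  bias=+0
  edge (10, 0)→(14, 20): d=(4,20) right/bottom  bias=-1
  edge (14, 20)→(0, 2): d=(-14,-18) top-left  bias=+0
    (2,0)@(5, 1): e=[0,104,104] → #  [on edge]
    (3,0)@(7, 1): e=[4,64,140] → #
    (4,0)@(9, 1): e=[8,24,176] → #
    (5,0)@(11, 1): e=[12,-16,212] → ·
    (0,1)@(1, 3): e=[12,192,4] → #
    (1,1)@(3, 3): e=[16,152,40] → #
    (5,1)@(11, 3): e=[32,-8,184] → ·
    (0,2)@(1, 5): e=[32,200,-24] → ·
    (1,2)@(3, 5): e=[36,160,12] → #
    (5,2)@(11, 5): e=[52,0,156] → ·  [on edge]
    (1,3)@(3, 7): e=[56,168,-16] → ·
    (2,3)@(5, 7): e=[60,128,20] → #
    (3,5)@(7, 11): e=[104,104,0] → #  [on edge]
    (6,7)@(13, 15): e=[156,0,52] → ·  [on edge]
  covered (26 px):
    · · # # # · · ·
    # # # # # · · ·
    · # # # # · · ·
    · · # # # # · ·
    · · · # # # · ·
    · · · # # # · ·
    · · · · # # · ·
    · · · · · # · ·
    · · · · · · # ·
    · · · · · · · ·
    · · · · · · · ·
T1:
  2·area = 7  (B↔C swapped to make it positive)
  edge (4, 0)→(3, 6): d=(-1,6) right/bottom  bias=-1
  edge (3, 6)→(0, 17): d=(-3,11) right/bottom  bias=-1
  edge (0, 17)→(4, 0): d=(4,-17) top-left  bias=+0
    (1,2)@(3, 5): e=[1,3,3] → #
    (2,2)@(5, 5): e=[-11,-19,37] → ·
    (1,3)@(3, 7): e=[-1,-3,11] → ·
    (0,6)@(1, 13): e=[5,1,1] → #
    (1,6)@(3, 13): e=[-7,-21,35] → ·
    (0,7)@(1, 15): e=[3,-5,9] → ·
  covered (2 px):
    · · · · · · · ·
    · · · · · · · ·
    · # · · · · · ·
    · · · · · · · ·
    · · · · · · · ·
    · · · · · · · ·
    # · · · · · · ·
    · · · · · · · ·
    · · · · · · · ·
    · · · · · · · ·
    · · · · · · · ·

Final: [32,44,132]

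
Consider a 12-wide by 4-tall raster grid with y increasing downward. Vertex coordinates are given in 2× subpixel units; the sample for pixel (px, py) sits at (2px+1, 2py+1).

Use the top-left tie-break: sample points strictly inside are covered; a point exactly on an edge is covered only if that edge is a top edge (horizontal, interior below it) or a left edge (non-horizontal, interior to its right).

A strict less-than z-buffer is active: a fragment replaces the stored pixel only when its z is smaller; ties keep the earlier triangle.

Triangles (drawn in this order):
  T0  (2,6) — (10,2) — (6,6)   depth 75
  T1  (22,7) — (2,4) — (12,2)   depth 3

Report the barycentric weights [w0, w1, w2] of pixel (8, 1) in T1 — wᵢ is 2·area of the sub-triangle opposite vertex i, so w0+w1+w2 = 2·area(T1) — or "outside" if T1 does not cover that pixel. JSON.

T0:
  2·area = 16
  edge (2, 6)→(10, 2): d=(8,-4) top-left  bias=+0
  edge (10, 2)→(6, 6): d=(-4,4) right/bottom  bias=-1
  edge (6, 6)→(2, 6): d=(-4,0) right/bottom  bias=-1
    (5,0)@(11, 1): e=[-4,0,20] → .  [on edge]
    (4,1)@(9, 3): e=[4,0,12] → .  [on edge]
    (2,2)@(5, 5): e=[4,8,4] → X
    (3,2)@(7, 5): e=[12,0,4] → .  [on edge]
    (2,3)@(5, 7): e=[20,0,-4] → .  [on edge]
  covered (1 px):
    . . . . . . . . . . . .
    . . . . . . . . . . . .
    . . X . . . . . . . . .
    . . . . . . . . . . . .
T1:
  2·area = 70
  edge (22, 7)→(2, 4): d=(-20,-3) top-left  bias=+0
  edge (2, 4)→(12, 2): d=(10,-2) top-left  bias=+0
  edge (12, 2)→(22, 7): d=(10,5) right/bottom  bias=-1
    (8,0)@(17, 1): e=[105,0,-35] → .  [on edge]
    (3,1)@(7, 3): e=[35,0,35] → X  [on edge]
    (4,1)@(9, 3): e=[41,4,25] → X
    (5,1)@(11, 3): e=[47,8,15] → X
    (6,1)@(13, 3): e=[53,12,5] → X
    (7,1)@(15, 3): e=[59,16,-5] → .
    (3,2)@(7, 5): e=[-5,20,55] → .
    (4,2)@(9, 5): e=[1,24,45] → X
    (7,2)@(15, 5): e=[19,36,15] → X
    (8,2)@(17, 5): e=[25,40,5] → X
    (9,2)@(19, 5): e=[31,44,-5] → .
    (4,3)@(9, 7): e=[-39,44,65] → .
  covered (9 px):
    . . . . . . . . . . . .
    . . . X X X X . . . . .
    . . . . X X X X X . . .
    . . . . . . . . . . . .

Answer: "outside"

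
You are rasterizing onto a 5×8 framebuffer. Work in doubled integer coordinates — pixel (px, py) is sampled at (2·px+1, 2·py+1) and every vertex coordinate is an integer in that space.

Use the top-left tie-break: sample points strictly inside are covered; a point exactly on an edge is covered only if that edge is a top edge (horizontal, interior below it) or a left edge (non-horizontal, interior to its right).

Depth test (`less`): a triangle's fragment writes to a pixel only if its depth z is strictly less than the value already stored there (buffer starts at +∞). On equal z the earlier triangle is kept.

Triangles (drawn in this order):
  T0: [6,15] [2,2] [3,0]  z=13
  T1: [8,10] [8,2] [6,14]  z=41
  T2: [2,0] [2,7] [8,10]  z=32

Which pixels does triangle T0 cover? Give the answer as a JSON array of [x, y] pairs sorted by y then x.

T0:
  2·area = 21
  edge (6, 15)→(2, 2): d=(-4,-13) top-left  bias=+0
  edge (2, 2)→(3, 0): d=(1,-2) top-left  bias=+0
  edge (3, 0)→(6, 15): d=(3,15) right/bottom  bias=-1
    (1,0)@(3, 1): e=[17,1,3] → #
    (2,0)@(5, 1): e=[43,5,-27] → ·
    (1,1)@(3, 3): e=[9,3,9] → #
    (2,1)@(5, 3): e=[35,7,-21] → ·
    (1,2)@(3, 5): e=[1,5,15] → #
    (2,2)@(5, 5): e=[27,9,-15] → ·
    (1,3)@(3, 7): e=[-7,7,21] → ·
    (2,5)@(5, 11): e=[3,15,3] → #
    (3,5)@(7, 11): e=[29,19,-27] → ·
    (2,6)@(5, 13): e=[-5,17,9] → ·
  covered (4 px):
    · # · · ·
    · # · · ·
    · # · · ·
    · · · · ·
    · · · · ·
    · · # · ·
    · · · · ·
    · · · · ·
T1:
  2·area = 16  (B↔C swapped to make it positive)
  edge (8, 10)→(6, 14): d=(-2,4) right/bottom  bias=-1
  edge (6, 14)→(8, 2): d=(2,-12) top-left  bias=+0
  edge (8, 2)→(8, 10): d=(0,8) right/bottom  bias=-1
    (3,4)@(7, 9): e=[6,2,8] → #
    (4,4)@(9, 9): e=[-2,26,-8] → ·
    (3,5)@(7, 11): e=[2,6,8] → #
    (4,5)@(9, 11): e=[-6,30,-8] → ·
    (3,6)@(7, 13): e=[-2,10,8] → ·
  covered (2 px):
    · · · · ·
    · · · · ·
    · · · · ·
    · · · · ·
    · · · # ·
    · · · # ·
    · · · · ·
    · · · · ·
T2:
  2·area = 42  (B↔C swapped to make it positive)
  edge (2, 0)→(8, 10): d=(6,10) right/bottom  bias=-1
  edge (8, 10)→(2, 7): d=(-6,-3) top-left  bias=+0
  edge (2, 7)→(2, 0): d=(0,-7) top-left  bias=+0
    (1,1)@(3, 3): e=[8,27,7] → #
    (2,1)@(5, 3): e=[-12,33,21] → ·
    (1,2)@(3, 5): e=[20,15,7] → #
    (2,2)@(5, 5): e=[0,21,21] → ·  [on edge]
    (1,3)@(3, 7): e=[32,3,7] → #
    (2,3)@(5, 7): e=[12,9,21] → #
    (3,3)@(7, 7): e=[-8,15,35] → ·
    (1,4)@(3, 9): e=[44,-9,7] → ·
    (2,4)@(5, 9): e=[24,-3,21] → ·
    (3,4)@(7, 9): e=[4,3,35] → #
    (4,4)@(9, 9): e=[-16,9,49] → ·
    (3,5)@(7, 11): e=[16,-9,35] → ·
  covered (5 px):
    · · · · ·
    · # · · ·
    · # · · ·
    · # # · ·
    · · · # ·
    · · · · ·
    · · · · ·
    · · · · ·

Final: [[1,0],[1,1],[1,2],[2,5]]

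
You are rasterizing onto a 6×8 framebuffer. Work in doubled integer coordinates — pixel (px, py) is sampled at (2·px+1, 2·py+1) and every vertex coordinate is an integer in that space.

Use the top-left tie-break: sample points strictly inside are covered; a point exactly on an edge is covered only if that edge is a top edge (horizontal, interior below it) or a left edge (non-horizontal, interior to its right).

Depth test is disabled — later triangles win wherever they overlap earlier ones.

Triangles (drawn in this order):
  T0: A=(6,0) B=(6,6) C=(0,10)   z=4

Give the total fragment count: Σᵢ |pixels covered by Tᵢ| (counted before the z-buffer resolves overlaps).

T0:
  2·area = 36
  edge (6, 0)→(6, 6): d=(0,6) right/bottom  bias=-1
  edge (6, 6)→(0, 10): d=(-6,4) right/bottom  bias=-1
  edge (0, 10)→(6, 0): d=(6,-10) top-left  bias=+0
    (2,1)@(5, 3): e=[6,22,8] → #
    (3,1)@(7, 3): e=[-6,14,28] → ·
    (1,2)@(3, 5): e=[18,18,0] → #  [on edge]
    (3,2)@(7, 5): e=[-6,2,40] → ·
    (1,3)@(3, 7): e=[18,6,12] → #
    (2,3)@(5, 7): e=[6,-2,32] → ·
    (0,4)@(1, 9): e=[30,2,4] → #
    (1,4)@(3, 9): e=[18,-6,24] → ·
    (0,5)@(1, 11): e=[30,-10,16] → ·
  covered (5 px):
    · · · · · ·
    · · # · · ·
    · # # · · ·
    · # · · · ·
    # · · · · ·
    · · · · · ·
    · · · · · ·
    · · · · · ·

Answer: 5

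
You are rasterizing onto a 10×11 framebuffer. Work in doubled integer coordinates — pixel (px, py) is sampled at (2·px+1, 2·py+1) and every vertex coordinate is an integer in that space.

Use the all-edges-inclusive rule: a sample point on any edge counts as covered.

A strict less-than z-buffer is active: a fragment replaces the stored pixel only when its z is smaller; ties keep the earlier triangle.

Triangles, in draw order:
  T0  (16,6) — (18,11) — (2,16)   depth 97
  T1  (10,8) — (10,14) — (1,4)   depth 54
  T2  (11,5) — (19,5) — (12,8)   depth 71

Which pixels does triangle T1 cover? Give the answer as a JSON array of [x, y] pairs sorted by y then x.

T0:
  2·area = 90
  edge (16, 6)→(18, 11): d=(2,5) inclusive
  edge (18, 11)→(2, 16): d=(-16,5) inclusive
  edge (2, 16)→(16, 6): d=(14,-10) inclusive
    (7,3)@(15, 7): e=[7,79,4] → █
    (8,3)@(17, 7): e=[-3,69,24] → ·
    (6,4)@(13, 9): e=[21,57,12] → █
    (8,4)@(17, 9): e=[1,37,52] → █
    (9,4)@(19, 9): e=[-9,27,72] → ·
    (4,5)@(9, 11): e=[45,45,0] → █  [on edge]
    (5,5)@(11, 11): e=[35,35,20] → █
    (9,5)@(19, 11): e=[-5,-5,100] → ·
    (3,6)@(7, 13): e=[59,23,8] → █
    (6,6)@(13, 13): e=[29,-7,68] → ·
    (7,6)@(15, 13): e=[19,-17,88] → ·
    (8,6)@(17, 13): e=[9,-27,108] → ·
  covered (13 px):
    · · · · · · · · · ·
    · · · · · · · · · ·
    · · · · · · · · · ·
    · · · · · · · █ · ·
    · · · · · · █ █ █ ·
    · · · · █ █ █ █ █ ·
    · · · █ █ █ · · · ·
    · · █ · · · · · · ·
    · · · · · · · · · ·
    · · · · · · · · · ·
    · · · · · · · · · ·
T1:
  2·area = 54
  edge (10, 8)→(10, 14): d=(0,6) inclusive
  edge (10, 14)→(1, 4): d=(-9,-10) inclusive
  edge (1, 4)→(10, 8): d=(9,4) inclusive
    (1,2)@(3, 5): e=[42,11,1] → █
    (2,2)@(5, 5): e=[30,31,-7] → ·
    (1,3)@(3, 7): e=[42,-7,19] → ·
    (2,3)@(5, 7): e=[30,13,11] → █
    (3,3)@(7, 7): e=[18,33,3] → █
    (4,3)@(9, 7): e=[6,53,-5] → ·
    (2,4)@(5, 9): e=[30,-5,29] → ·
    (3,4)@(7, 9): e=[18,15,21] → █
    (4,4)@(9, 9): e=[6,35,13] → █
    (5,4)@(11, 9): e=[-6,55,5] → ·
    (3,5)@(7, 11): e=[18,-3,39] → ·
    (4,5)@(9, 11): e=[6,17,31] → █
  covered (6 px):
    · · · · · · · · · ·
    · · · · · · · · · ·
    · █ · · · · · · · ·
    · · █ █ · · · · · ·
    · · · █ █ · · · · ·
    · · · · █ · · · · ·
    · · · · · · · · · ·
    · · · · · · · · · ·
    · · · · · · · · · ·
    · · · · · · · · · ·
    · · · · · · · · · ·
T2:
  2·area = 24
  edge (11, 5)→(19, 5): d=(8,0) inclusive
  edge (19, 5)→(12, 8): d=(-7,3) inclusive
  edge (12, 8)→(11, 5): d=(-1,-3) inclusive
    (0,2)@(1, 5): e=[0,54,-30] → ·  [on edge]
    (1,2)@(3, 5): e=[0,48,-24] → ·  [on edge]
    (2,2)@(5, 5): e=[0,42,-18] → ·  [on edge]
    (3,2)@(7, 5): e=[0,36,-12] → ·  [on edge]
    (4,2)@(9, 5): e=[0,30,-6] → ·  [on edge]
    (5,2)@(11, 5): e=[0,24,0] → █  [on edge]
    (6,2)@(13, 5): e=[0,18,6] → █  [on edge]
    (7,2)@(15, 5): e=[0,12,12] → █  [on edge]
    (8,2)@(17, 5): e=[0,6,18] → █  [on edge]
    (9,2)@(19, 5): e=[0,0,24] → █  [on edge]
    (5,3)@(11, 7): e=[16,10,-2] → ·
    (6,3)@(13, 7): e=[16,4,4] → █
    (2,5)@(5, 11): e=[48,0,-24] → ·  [on edge]
    (6,5)@(13, 11): e=[48,-24,0] → ·  [on edge]
    (7,8)@(15, 17): e=[96,-72,0] → ·  [on edge]
  covered (6 px):
    · · · · · · · · · ·
    · · · · · · · · · ·
    · · · · · █ █ █ █ █
    · · · · · · █ · · ·
    · · · · · · · · · ·
    · · · · · · · · · ·
    · · · · · · · · · ·
    · · · · · · · · · ·
    · · · · · · · · · ·
    · · · · · · · · · ·
    · · · · · · · · · ·

Final: [[1,2],[2,3],[3,3],[3,4],[4,4],[4,5]]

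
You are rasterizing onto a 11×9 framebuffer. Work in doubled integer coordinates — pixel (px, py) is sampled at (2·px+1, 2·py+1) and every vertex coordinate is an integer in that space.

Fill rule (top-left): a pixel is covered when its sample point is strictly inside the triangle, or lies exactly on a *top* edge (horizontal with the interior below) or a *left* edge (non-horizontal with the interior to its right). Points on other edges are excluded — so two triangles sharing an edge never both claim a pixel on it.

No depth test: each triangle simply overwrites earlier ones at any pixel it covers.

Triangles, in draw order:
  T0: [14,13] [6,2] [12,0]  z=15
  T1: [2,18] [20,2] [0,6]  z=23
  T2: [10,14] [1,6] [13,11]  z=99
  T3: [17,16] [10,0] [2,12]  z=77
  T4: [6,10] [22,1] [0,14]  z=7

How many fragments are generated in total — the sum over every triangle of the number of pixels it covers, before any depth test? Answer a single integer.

T0:
  2·area = 82
  edge (14, 13)→(6, 2): d=(-8,-11) top-left  bias=+0
  edge (6, 2)→(12, 0): d=(6,-2) top-left  bias=+0
  edge (12, 0)→(14, 13): d=(2,13) right/bottom  bias=-1
    (4,0)@(9, 1): e=[41,0,41] → █  [on edge]
    (5,0)@(11, 1): e=[63,4,15] → █
    (6,0)@(13, 1): e=[85,8,-11] → ·
    (1,1)@(3, 3): e=[-41,0,123] → ·  [on edge]
    (3,1)@(7, 3): e=[3,8,71] → █
    (6,1)@(13, 3): e=[69,20,-7] → ·
    (3,2)@(7, 5): e=[-13,20,75] → ·
    (4,2)@(9, 5): e=[9,24,49] → █
    (6,2)@(13, 5): e=[53,32,-3] → ·
    (4,3)@(9, 7): e=[-7,36,53] → ·
    (5,3)@(11, 7): e=[15,40,27] → █
    (6,3)@(13, 7): e=[37,44,1] → █
  covered (11 px):
    · · · · █ █ · · · · ·
    · · · █ █ █ · · · · ·
    · · · · █ █ · · · · ·
    · · · · · █ █ · · · ·
    · · · · · · █ · · · ·
    · · · · · · █ · · · ·
    · · · · · · · · · · ·
    · · · · · · · · · · ·
    · · · · · · · · · · ·
T1:
  2·area = 248  (B↔C swapped to make it positive)
  edge (2, 18)→(0, 6): d=(-2,-12) top-left  bias=+0
  edge (0, 6)→(20, 2): d=(20,-4) top-left  bias=+0
  edge (20, 2)→(2, 18): d=(-18,16) right/bottom  bias=-1
    (7,1)@(15, 3): e=[186,0,62] → █  [on edge]
    (8,1)@(17, 3): e=[210,8,30] → █
    (9,1)@(19, 3): e=[234,16,-2] → ·
    (2,2)@(5, 5): e=[62,0,186] → █  [on edge]
    (3,2)@(7, 5): e=[86,8,154] → █
    (4,2)@(9, 5): e=[110,16,122] → █
    (5,2)@(11, 5): e=[134,24,90] → █
    (6,2)@(13, 5): e=[158,32,58] → █
    (8,2)@(17, 5): e=[206,48,-6] → ·
    (0,3)@(1, 7): e=[10,24,214] → █
    (1,3)@(3, 7): e=[34,32,182] → █
    (7,3)@(15, 7): e=[178,80,-10] → ·
  covered (32 px):
    · · · · · · · · · · ·
    · · · · · · · █ █ · ·
    · · █ █ █ █ █ █ · · ·
    █ █ █ █ █ █ █ · · · ·
    █ █ █ █ █ █ · · · · ·
    █ █ █ █ █ · · · · · ·
    · █ █ █ · · · · · · ·
    · █ █ · · · · · · · ·
    · █ · · · · · · · · ·
T2:
  2·area = 51
  edge (10, 14)→(1, 6): d=(-9,-8) top-left  bias=+0
  edge (1, 6)→(13, 11): d=(12,5) right/bottom  bias=-1
  edge (13, 11)→(10, 14): d=(-3,3) right/bottom  bias=-1
    (10,1)@(21, 3): e=[187,-136,0] → ·  [on edge]
    (9,2)@(19, 5): e=[153,-102,0] → ·  [on edge]
    (1,3)@(3, 7): e=[7,2,42] → █
    (2,3)@(5, 7): e=[23,-8,36] → ·
    (8,3)@(17, 7): e=[119,-68,0] → ·  [on edge]
    (1,4)@(3, 9): e=[-11,26,36] → ·
    (2,4)@(5, 9): e=[5,16,30] → █
    (3,4)@(7, 9): e=[21,6,24] → █
    (4,4)@(9, 9): e=[37,-4,18] → ·
    (7,4)@(15, 9): e=[85,-34,0] → ·  [on edge]
    (2,5)@(5, 11): e=[-13,40,24] → ·
    (3,5)@(7, 11): e=[3,30,18] → █
    (6,5)@(13, 11): e=[51,0,0] → ·  [on edge]
    (5,6)@(11, 13): e=[17,34,0] → ·  [on edge]
    (4,7)@(9, 15): e=[-17,68,0] → ·  [on edge]
    (3,8)@(7, 17): e=[-51,102,0] → ·  [on edge]
  covered (7 px):
    · · · · · · · · · · ·
    · · · · · · · · · · ·
    · · · · · · · · · · ·
    · █ · · · · · · · · ·
    · · █ █ · · · · · · ·
    · · · █ █ █ · · · · ·
    · · · · █ · · · · · ·
    · · · · · · · · · · ·
    · · · · · · · · · · ·
T3:
  2·area = 212  (B↔C swapped to make it positive)
  edge (17, 16)→(2, 12): d=(-15,-4) top-left  bias=+0
  edge (2, 12)→(10, 0): d=(8,-12) top-left  bias=+0
  edge (10, 0)→(17, 16): d=(7,16) right/bottom  bias=-1
    (4,1)@(9, 3): e=[163,12,37] → █
    (5,1)@(11, 3): e=[171,36,5] → █
    (6,1)@(13, 3): e=[179,60,-27] → ·
    (3,2)@(7, 5): e=[125,4,83] → █
    (6,2)@(13, 5): e=[149,76,-13] → ·
    (3,3)@(7, 7): e=[95,20,97] → █
    (6,3)@(13, 7): e=[119,92,1] → █
    (7,3)@(15, 7): e=[127,116,-31] → ·
    (2,4)@(5, 9): e=[57,12,143] → █
    (7,4)@(15, 9): e=[97,132,-17] → ·
    (1,5)@(3, 11): e=[19,4,189] → █
    (7,5)@(15, 11): e=[67,148,-3] → ·
  covered (26 px):
    · · · · · · · · · · ·
    · · · · █ █ · · · · ·
    · · · █ █ █ · · · · ·
    · · · █ █ █ █ · · · ·
    · · █ █ █ █ █ · · · ·
    · █ █ █ █ █ █ · · · ·
    · · · █ █ █ █ █ · · ·
    · · · · · · · █ · · ·
    · · · · · · · · · · ·
T4:
  2·area = 10
  edge (6, 10)→(22, 1): d=(16,-9) top-left  bias=+0
  edge (22, 1)→(0, 14): d=(-22,13) right/bottom  bias=-1
  edge (0, 14)→(6, 10): d=(6,-4) top-left  bias=+0
    (7,2)@(15, 5): e=[1,3,6] → █
    (8,2)@(17, 5): e=[19,-23,14] → ·
    (7,3)@(15, 7): e=[33,-41,18] → ·
    (2,5)@(5, 11): e=[7,1,2] → █
    (3,5)@(7, 11): e=[25,-25,10] → ·
    (2,6)@(5, 13): e=[39,-43,14] → ·
  covered (2 px):
    · · · · · · · · · · ·
    · · · · · · · · · · ·
    · · · · · · · █ · · ·
    · · · · · · · · · · ·
    · · · · · · · · · · ·
    · · █ · · · · · · · ·
    · · · · · · · · · · ·
    · · · · · · · · · · ·
    · · · · · · · · · · ·

Answer: 78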